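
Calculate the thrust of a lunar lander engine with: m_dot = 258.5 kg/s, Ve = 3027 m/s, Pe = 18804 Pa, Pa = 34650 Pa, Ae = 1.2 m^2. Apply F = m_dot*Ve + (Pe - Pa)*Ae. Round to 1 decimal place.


Step 1: Momentum thrust = m_dot * Ve = 258.5 * 3027 = 782479.5 N
Step 2: Pressure thrust = (Pe - Pa) * Ae = (18804 - 34650) * 1.2 = -19015.2 N
Step 3: Total thrust F = 782479.5 + -19015.2 = 763464.3 N

763464.3


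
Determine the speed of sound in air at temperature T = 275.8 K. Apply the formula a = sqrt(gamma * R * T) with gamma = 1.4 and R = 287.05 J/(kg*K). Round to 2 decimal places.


Step 1: gamma * R * T = 1.4 * 287.05 * 275.8 = 110835.746
Step 2: a = sqrt(110835.746) = 332.92 m/s

332.92


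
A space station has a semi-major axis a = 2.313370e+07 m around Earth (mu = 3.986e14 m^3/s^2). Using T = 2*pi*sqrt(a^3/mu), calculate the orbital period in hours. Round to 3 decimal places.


Step 1: a^3 / mu = 1.238042e+22 / 3.986e14 = 3.105975e+07
Step 2: sqrt(3.105975e+07) = 5573.1278 s
Step 3: T = 2*pi * 5573.1278 = 35016.99 s
Step 4: T in hours = 35016.99 / 3600 = 9.727 hours

9.727


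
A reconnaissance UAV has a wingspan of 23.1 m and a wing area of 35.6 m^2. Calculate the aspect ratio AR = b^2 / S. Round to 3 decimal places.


Step 1: b^2 = 23.1^2 = 533.61
Step 2: AR = 533.61 / 35.6 = 14.989

14.989


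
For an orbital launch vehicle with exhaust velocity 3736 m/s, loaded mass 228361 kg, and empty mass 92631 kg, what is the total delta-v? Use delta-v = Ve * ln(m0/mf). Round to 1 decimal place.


Step 1: Mass ratio m0/mf = 228361 / 92631 = 2.465276
Step 2: ln(2.465276) = 0.902304
Step 3: delta-v = 3736 * 0.902304 = 3371.0 m/s

3371.0


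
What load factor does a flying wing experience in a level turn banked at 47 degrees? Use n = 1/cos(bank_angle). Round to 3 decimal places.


Step 1: Convert 47 degrees to radians = 0.820305
Step 2: cos(47 deg) = 0.681998
Step 3: n = 1 / 0.681998 = 1.466

1.466


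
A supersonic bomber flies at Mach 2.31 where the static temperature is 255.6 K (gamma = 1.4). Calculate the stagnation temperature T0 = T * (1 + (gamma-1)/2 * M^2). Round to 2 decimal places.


Step 1: (gamma-1)/2 = 0.2
Step 2: M^2 = 5.3361
Step 3: 1 + 0.2 * 5.3361 = 2.06722
Step 4: T0 = 255.6 * 2.06722 = 528.38 K

528.38


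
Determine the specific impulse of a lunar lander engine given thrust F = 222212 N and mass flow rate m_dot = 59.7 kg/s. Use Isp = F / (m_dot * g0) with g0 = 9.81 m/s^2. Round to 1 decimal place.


Step 1: m_dot * g0 = 59.7 * 9.81 = 585.66
Step 2: Isp = 222212 / 585.66 = 379.4 s

379.4


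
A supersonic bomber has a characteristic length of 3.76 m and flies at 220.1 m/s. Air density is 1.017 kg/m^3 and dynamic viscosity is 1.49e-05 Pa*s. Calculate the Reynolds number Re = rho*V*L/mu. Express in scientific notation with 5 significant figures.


Step 1: Numerator = rho * V * L = 1.017 * 220.1 * 3.76 = 841.644792
Step 2: Re = 841.644792 / 1.49e-05
Step 3: Re = 5.6486e+07

5.6486e+07


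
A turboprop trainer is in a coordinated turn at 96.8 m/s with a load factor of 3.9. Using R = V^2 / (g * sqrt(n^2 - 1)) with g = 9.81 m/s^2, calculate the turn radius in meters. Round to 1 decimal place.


Step 1: V^2 = 96.8^2 = 9370.24
Step 2: n^2 - 1 = 3.9^2 - 1 = 14.21
Step 3: sqrt(14.21) = 3.769615
Step 4: R = 9370.24 / (9.81 * 3.769615) = 253.4 m

253.4


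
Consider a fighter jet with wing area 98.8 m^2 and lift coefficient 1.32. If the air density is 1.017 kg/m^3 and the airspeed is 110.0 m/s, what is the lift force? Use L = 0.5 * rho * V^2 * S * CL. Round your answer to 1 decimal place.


Step 1: Calculate dynamic pressure q = 0.5 * 1.017 * 110.0^2 = 0.5 * 1.017 * 12100.0 = 6152.85 Pa
Step 2: Multiply by wing area and lift coefficient: L = 6152.85 * 98.8 * 1.32
Step 3: L = 607901.58 * 1.32 = 802430.1 N

802430.1


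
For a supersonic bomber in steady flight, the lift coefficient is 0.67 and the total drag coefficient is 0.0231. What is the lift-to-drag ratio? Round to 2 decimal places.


Step 1: L/D = CL / CD = 0.67 / 0.0231
Step 2: L/D = 29.00

29.00


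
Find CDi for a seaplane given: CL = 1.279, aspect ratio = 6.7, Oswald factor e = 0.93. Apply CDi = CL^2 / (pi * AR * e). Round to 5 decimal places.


Step 1: CL^2 = 1.279^2 = 1.635841
Step 2: pi * AR * e = 3.14159 * 6.7 * 0.93 = 19.575264
Step 3: CDi = 1.635841 / 19.575264 = 0.08357

0.08357


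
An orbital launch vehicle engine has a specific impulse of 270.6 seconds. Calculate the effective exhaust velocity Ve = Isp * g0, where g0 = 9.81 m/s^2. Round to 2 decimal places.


Step 1: Ve = Isp * g0 = 270.6 * 9.81
Step 2: Ve = 2654.59 m/s

2654.59


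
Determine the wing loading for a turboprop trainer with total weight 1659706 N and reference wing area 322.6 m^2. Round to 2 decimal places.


Step 1: Wing loading = W / S = 1659706 / 322.6
Step 2: Wing loading = 5144.78 N/m^2

5144.78


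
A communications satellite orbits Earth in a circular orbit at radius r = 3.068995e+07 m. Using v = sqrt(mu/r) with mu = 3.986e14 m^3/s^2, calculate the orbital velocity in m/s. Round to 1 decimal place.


Step 1: mu / r = 3.986e14 / 3.068995e+07 = 12987965.1156
Step 2: v = sqrt(12987965.1156) = 3603.9 m/s

3603.9


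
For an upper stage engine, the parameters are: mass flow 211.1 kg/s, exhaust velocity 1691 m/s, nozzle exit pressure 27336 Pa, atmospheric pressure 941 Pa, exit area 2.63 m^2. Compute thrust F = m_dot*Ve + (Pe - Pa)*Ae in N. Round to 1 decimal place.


Step 1: Momentum thrust = m_dot * Ve = 211.1 * 1691 = 356970.1 N
Step 2: Pressure thrust = (Pe - Pa) * Ae = (27336 - 941) * 2.63 = 69418.85 N
Step 3: Total thrust F = 356970.1 + 69418.85 = 426389.0 N

426389.0


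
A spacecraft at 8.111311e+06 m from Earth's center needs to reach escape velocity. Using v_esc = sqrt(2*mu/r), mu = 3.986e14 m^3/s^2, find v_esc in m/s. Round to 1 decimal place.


Step 1: 2*mu/r = 2 * 3.986e14 / 8.111311e+06 = 98282509.4488
Step 2: v_esc = sqrt(98282509.4488) = 9913.8 m/s

9913.8


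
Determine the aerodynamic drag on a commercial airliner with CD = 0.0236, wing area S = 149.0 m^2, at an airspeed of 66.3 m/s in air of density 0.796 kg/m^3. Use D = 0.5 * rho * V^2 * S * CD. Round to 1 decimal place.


Step 1: Dynamic pressure q = 0.5 * 0.796 * 66.3^2 = 1749.4846 Pa
Step 2: Drag D = q * S * CD = 1749.4846 * 149.0 * 0.0236
Step 3: D = 6151.9 N

6151.9


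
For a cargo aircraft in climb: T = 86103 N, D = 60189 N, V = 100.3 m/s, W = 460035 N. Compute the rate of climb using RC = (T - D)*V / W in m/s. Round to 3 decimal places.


Step 1: Excess thrust = T - D = 86103 - 60189 = 25914 N
Step 2: Excess power = 25914 * 100.3 = 2599174.2 W
Step 3: RC = 2599174.2 / 460035 = 5.650 m/s

5.650


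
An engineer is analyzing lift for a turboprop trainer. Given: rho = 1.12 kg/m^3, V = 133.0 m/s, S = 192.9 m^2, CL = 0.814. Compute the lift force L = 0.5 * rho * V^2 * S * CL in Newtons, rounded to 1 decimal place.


Step 1: Calculate dynamic pressure q = 0.5 * 1.12 * 133.0^2 = 0.5 * 1.12 * 17689.0 = 9905.84 Pa
Step 2: Multiply by wing area and lift coefficient: L = 9905.84 * 192.9 * 0.814
Step 3: L = 1910836.536 * 0.814 = 1555420.9 N

1555420.9


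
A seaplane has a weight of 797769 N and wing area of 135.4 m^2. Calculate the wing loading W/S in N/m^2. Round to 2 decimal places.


Step 1: Wing loading = W / S = 797769 / 135.4
Step 2: Wing loading = 5891.94 N/m^2

5891.94


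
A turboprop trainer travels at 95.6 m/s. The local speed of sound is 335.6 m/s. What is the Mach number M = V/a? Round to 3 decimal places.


Step 1: M = V / a = 95.6 / 335.6
Step 2: M = 0.285

0.285


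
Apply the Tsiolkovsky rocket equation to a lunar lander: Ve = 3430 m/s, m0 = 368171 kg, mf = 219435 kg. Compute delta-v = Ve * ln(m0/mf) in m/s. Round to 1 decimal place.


Step 1: Mass ratio m0/mf = 368171 / 219435 = 1.677813
Step 2: ln(1.677813) = 0.517491
Step 3: delta-v = 3430 * 0.517491 = 1775.0 m/s

1775.0


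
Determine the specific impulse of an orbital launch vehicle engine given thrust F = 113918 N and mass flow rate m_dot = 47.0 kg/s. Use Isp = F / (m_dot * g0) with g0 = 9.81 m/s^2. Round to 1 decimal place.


Step 1: m_dot * g0 = 47.0 * 9.81 = 461.07
Step 2: Isp = 113918 / 461.07 = 247.1 s

247.1


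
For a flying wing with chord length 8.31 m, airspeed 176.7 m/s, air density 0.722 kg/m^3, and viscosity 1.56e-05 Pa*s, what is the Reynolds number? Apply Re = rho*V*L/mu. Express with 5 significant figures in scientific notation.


Step 1: Numerator = rho * V * L = 0.722 * 176.7 * 8.31 = 1060.168194
Step 2: Re = 1060.168194 / 1.56e-05
Step 3: Re = 6.7959e+07

6.7959e+07


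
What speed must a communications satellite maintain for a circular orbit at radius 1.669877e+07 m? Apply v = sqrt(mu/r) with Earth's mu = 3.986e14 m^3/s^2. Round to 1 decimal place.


Step 1: mu / r = 3.986e14 / 1.669877e+07 = 23870021.5645
Step 2: v = sqrt(23870021.5645) = 4885.7 m/s

4885.7


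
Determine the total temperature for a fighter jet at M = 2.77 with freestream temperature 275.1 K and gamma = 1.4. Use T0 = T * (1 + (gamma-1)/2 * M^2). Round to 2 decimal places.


Step 1: (gamma-1)/2 = 0.2
Step 2: M^2 = 7.6729
Step 3: 1 + 0.2 * 7.6729 = 2.53458
Step 4: T0 = 275.1 * 2.53458 = 697.26 K

697.26


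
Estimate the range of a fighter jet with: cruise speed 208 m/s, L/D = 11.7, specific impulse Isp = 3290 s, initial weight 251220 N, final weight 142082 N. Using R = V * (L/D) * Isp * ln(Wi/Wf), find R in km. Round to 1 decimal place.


Step 1: Coefficient = V * (L/D) * Isp = 208 * 11.7 * 3290 = 8006544.0 m
Step 2: Wi/Wf = 251220 / 142082 = 1.768134
Step 3: ln(1.768134) = 0.569925
Step 4: R = 8006544.0 * 0.569925 = 4563127.1 m = 4563.1 km

4563.1


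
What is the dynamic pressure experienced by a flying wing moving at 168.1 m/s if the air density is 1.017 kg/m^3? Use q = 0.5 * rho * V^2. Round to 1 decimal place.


Step 1: V^2 = 168.1^2 = 28257.61
Step 2: q = 0.5 * 1.017 * 28257.61
Step 3: q = 14369.0 Pa

14369.0


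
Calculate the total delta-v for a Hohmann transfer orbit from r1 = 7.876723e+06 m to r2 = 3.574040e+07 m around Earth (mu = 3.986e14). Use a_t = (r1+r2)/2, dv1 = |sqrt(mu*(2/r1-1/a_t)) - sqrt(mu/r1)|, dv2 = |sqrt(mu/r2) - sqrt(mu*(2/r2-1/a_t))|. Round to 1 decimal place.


Step 1: Transfer semi-major axis a_t = (7.876723e+06 + 3.574040e+07) / 2 = 2.180856e+07 m
Step 2: v1 (circular at r1) = sqrt(mu/r1) = 7113.71 m/s
Step 3: v_t1 = sqrt(mu*(2/r1 - 1/a_t)) = 9106.72 m/s
Step 4: dv1 = |9106.72 - 7113.71| = 1993.02 m/s
Step 5: v2 (circular at r2) = 3339.56 m/s, v_t2 = 2007.0 m/s
Step 6: dv2 = |3339.56 - 2007.0| = 1332.55 m/s
Step 7: Total delta-v = 1993.02 + 1332.55 = 3325.6 m/s

3325.6


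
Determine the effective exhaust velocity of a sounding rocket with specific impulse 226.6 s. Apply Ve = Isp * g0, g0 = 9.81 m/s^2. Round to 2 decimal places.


Step 1: Ve = Isp * g0 = 226.6 * 9.81
Step 2: Ve = 2222.95 m/s

2222.95


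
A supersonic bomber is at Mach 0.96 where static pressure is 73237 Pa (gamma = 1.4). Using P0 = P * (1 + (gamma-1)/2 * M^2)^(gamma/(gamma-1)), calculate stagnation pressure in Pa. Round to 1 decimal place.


Step 1: (gamma-1)/2 * M^2 = 0.2 * 0.9216 = 0.18432
Step 2: 1 + 0.18432 = 1.18432
Step 3: Exponent gamma/(gamma-1) = 3.5
Step 4: P0 = 73237 * 1.18432^3.5 = 132395.2 Pa

132395.2


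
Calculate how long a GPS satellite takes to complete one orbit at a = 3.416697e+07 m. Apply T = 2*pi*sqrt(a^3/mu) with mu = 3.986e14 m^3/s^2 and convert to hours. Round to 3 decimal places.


Step 1: a^3 / mu = 3.988590e+22 / 3.986e14 = 1.000650e+08
Step 2: sqrt(1.000650e+08) = 10003.2484 s
Step 3: T = 2*pi * 10003.2484 = 62852.26 s
Step 4: T in hours = 62852.26 / 3600 = 17.459 hours

17.459


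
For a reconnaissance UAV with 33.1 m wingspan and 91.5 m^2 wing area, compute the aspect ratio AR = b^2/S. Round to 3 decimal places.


Step 1: b^2 = 33.1^2 = 1095.61
Step 2: AR = 1095.61 / 91.5 = 11.974

11.974


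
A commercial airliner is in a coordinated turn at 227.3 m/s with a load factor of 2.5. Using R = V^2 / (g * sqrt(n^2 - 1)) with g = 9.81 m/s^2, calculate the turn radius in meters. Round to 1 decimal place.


Step 1: V^2 = 227.3^2 = 51665.29
Step 2: n^2 - 1 = 2.5^2 - 1 = 5.25
Step 3: sqrt(5.25) = 2.291288
Step 4: R = 51665.29 / (9.81 * 2.291288) = 2298.5 m

2298.5


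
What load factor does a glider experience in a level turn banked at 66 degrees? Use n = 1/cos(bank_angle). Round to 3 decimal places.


Step 1: Convert 66 degrees to radians = 1.151917
Step 2: cos(66 deg) = 0.406737
Step 3: n = 1 / 0.406737 = 2.459

2.459


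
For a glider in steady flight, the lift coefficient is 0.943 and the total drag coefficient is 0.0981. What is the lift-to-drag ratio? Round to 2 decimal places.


Step 1: L/D = CL / CD = 0.943 / 0.0981
Step 2: L/D = 9.61

9.61


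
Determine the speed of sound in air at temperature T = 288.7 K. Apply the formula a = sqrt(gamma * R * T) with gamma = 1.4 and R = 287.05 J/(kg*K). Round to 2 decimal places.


Step 1: gamma * R * T = 1.4 * 287.05 * 288.7 = 116019.869
Step 2: a = sqrt(116019.869) = 340.62 m/s

340.62


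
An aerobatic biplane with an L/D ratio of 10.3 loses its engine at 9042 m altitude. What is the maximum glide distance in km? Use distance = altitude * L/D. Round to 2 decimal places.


Step 1: Glide distance = altitude * L/D = 9042 * 10.3 = 93132.6 m
Step 2: Convert to km: 93132.6 / 1000 = 93.13 km

93.13


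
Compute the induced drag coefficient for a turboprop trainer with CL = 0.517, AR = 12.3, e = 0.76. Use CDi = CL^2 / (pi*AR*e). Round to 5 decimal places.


Step 1: CL^2 = 0.517^2 = 0.267289
Step 2: pi * AR * e = 3.14159 * 12.3 * 0.76 = 29.367608
Step 3: CDi = 0.267289 / 29.367608 = 0.00910

0.00910


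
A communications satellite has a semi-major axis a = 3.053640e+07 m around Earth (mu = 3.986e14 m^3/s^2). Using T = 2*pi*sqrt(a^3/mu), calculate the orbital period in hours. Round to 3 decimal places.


Step 1: a^3 / mu = 2.847433e+22 / 3.986e14 = 7.143585e+07
Step 2: sqrt(7.143585e+07) = 8451.9731 s
Step 3: T = 2*pi * 8451.9731 = 53105.31 s
Step 4: T in hours = 53105.31 / 3600 = 14.751 hours

14.751


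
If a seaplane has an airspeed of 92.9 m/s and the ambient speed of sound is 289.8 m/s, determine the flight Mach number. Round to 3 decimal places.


Step 1: M = V / a = 92.9 / 289.8
Step 2: M = 0.321

0.321


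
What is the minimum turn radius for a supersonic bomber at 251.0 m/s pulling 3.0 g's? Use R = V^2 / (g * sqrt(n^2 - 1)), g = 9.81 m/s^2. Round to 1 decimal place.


Step 1: V^2 = 251.0^2 = 63001.0
Step 2: n^2 - 1 = 3.0^2 - 1 = 8.0
Step 3: sqrt(8.0) = 2.828427
Step 4: R = 63001.0 / (9.81 * 2.828427) = 2270.6 m

2270.6


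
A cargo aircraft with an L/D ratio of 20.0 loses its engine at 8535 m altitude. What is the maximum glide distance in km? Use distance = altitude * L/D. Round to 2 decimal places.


Step 1: Glide distance = altitude * L/D = 8535 * 20.0 = 170700.0 m
Step 2: Convert to km: 170700.0 / 1000 = 170.70 km

170.70


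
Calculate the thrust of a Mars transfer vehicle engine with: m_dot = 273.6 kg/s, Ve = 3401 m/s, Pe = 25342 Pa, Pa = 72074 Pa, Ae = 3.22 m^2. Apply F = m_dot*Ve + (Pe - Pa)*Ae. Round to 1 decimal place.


Step 1: Momentum thrust = m_dot * Ve = 273.6 * 3401 = 930513.6 N
Step 2: Pressure thrust = (Pe - Pa) * Ae = (25342 - 72074) * 3.22 = -150477.04 N
Step 3: Total thrust F = 930513.6 + -150477.04 = 780036.6 N

780036.6


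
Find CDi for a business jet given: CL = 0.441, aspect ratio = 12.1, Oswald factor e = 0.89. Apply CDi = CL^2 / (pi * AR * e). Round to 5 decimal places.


Step 1: CL^2 = 0.441^2 = 0.194481
Step 2: pi * AR * e = 3.14159 * 12.1 * 0.89 = 33.831811
Step 3: CDi = 0.194481 / 33.831811 = 0.00575

0.00575


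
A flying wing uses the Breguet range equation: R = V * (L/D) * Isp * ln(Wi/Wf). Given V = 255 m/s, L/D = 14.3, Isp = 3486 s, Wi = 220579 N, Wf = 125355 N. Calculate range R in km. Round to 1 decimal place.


Step 1: Coefficient = V * (L/D) * Isp = 255 * 14.3 * 3486 = 12711699.0 m
Step 2: Wi/Wf = 220579 / 125355 = 1.759635
Step 3: ln(1.759635) = 0.565106
Step 4: R = 12711699.0 * 0.565106 = 7183459.9 m = 7183.5 km

7183.5


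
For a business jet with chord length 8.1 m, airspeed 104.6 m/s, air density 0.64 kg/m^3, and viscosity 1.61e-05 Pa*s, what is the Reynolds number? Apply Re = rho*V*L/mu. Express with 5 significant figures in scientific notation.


Step 1: Numerator = rho * V * L = 0.64 * 104.6 * 8.1 = 542.2464
Step 2: Re = 542.2464 / 1.61e-05
Step 3: Re = 3.3680e+07

3.3680e+07


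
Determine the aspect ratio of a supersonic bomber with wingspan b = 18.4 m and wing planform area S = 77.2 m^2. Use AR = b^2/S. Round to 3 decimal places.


Step 1: b^2 = 18.4^2 = 338.56
Step 2: AR = 338.56 / 77.2 = 4.385

4.385


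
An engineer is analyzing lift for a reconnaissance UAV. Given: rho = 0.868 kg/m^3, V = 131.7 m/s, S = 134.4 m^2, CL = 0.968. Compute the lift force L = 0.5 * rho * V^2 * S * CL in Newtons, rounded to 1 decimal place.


Step 1: Calculate dynamic pressure q = 0.5 * 0.868 * 131.7^2 = 0.5 * 0.868 * 17344.89 = 7527.6823 Pa
Step 2: Multiply by wing area and lift coefficient: L = 7527.6823 * 134.4 * 0.968
Step 3: L = 1011720.4957 * 0.968 = 979345.4 N

979345.4


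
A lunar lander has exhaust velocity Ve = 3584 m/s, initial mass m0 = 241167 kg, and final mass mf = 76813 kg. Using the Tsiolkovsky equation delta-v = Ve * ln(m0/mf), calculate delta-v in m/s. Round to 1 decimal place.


Step 1: Mass ratio m0/mf = 241167 / 76813 = 3.139664
Step 2: ln(3.139664) = 1.144116
Step 3: delta-v = 3584 * 1.144116 = 4100.5 m/s

4100.5


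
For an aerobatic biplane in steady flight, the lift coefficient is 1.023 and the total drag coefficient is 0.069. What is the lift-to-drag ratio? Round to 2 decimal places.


Step 1: L/D = CL / CD = 1.023 / 0.069
Step 2: L/D = 14.83

14.83


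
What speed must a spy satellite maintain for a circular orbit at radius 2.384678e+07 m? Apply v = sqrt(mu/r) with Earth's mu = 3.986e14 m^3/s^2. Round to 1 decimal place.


Step 1: mu / r = 3.986e14 / 2.384678e+07 = 16715044.9662
Step 2: v = sqrt(16715044.9662) = 4088.4 m/s

4088.4


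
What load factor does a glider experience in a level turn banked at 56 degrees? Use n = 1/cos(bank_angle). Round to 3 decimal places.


Step 1: Convert 56 degrees to radians = 0.977384
Step 2: cos(56 deg) = 0.559193
Step 3: n = 1 / 0.559193 = 1.788

1.788


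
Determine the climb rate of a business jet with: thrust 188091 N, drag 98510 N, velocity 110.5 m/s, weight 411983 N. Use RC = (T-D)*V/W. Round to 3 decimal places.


Step 1: Excess thrust = T - D = 188091 - 98510 = 89581 N
Step 2: Excess power = 89581 * 110.5 = 9898700.5 W
Step 3: RC = 9898700.5 / 411983 = 24.027 m/s

24.027


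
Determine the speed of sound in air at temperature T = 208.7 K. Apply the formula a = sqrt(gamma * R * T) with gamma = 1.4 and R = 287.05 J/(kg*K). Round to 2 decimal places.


Step 1: gamma * R * T = 1.4 * 287.05 * 208.7 = 83870.269
Step 2: a = sqrt(83870.269) = 289.60 m/s

289.60


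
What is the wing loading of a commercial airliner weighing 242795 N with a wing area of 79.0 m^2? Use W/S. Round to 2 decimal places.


Step 1: Wing loading = W / S = 242795 / 79.0
Step 2: Wing loading = 3073.35 N/m^2

3073.35


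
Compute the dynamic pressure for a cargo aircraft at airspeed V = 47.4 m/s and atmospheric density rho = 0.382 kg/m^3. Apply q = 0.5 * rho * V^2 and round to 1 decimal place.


Step 1: V^2 = 47.4^2 = 2246.76
Step 2: q = 0.5 * 0.382 * 2246.76
Step 3: q = 429.1 Pa

429.1


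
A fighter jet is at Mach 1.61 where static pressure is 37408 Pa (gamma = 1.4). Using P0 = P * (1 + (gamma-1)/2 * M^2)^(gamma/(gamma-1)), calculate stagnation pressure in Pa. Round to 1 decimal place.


Step 1: (gamma-1)/2 * M^2 = 0.2 * 2.5921 = 0.51842
Step 2: 1 + 0.51842 = 1.51842
Step 3: Exponent gamma/(gamma-1) = 3.5
Step 4: P0 = 37408 * 1.51842^3.5 = 161375.0 Pa

161375.0


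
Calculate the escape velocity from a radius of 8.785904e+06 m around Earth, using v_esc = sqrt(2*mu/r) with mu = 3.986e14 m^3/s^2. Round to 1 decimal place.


Step 1: 2*mu/r = 2 * 3.986e14 / 8.785904e+06 = 90736252.0692
Step 2: v_esc = sqrt(90736252.0692) = 9525.6 m/s

9525.6


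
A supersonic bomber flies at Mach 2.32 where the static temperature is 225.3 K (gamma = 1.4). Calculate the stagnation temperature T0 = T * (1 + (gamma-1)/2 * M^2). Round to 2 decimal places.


Step 1: (gamma-1)/2 = 0.2
Step 2: M^2 = 5.3824
Step 3: 1 + 0.2 * 5.3824 = 2.07648
Step 4: T0 = 225.3 * 2.07648 = 467.83 K

467.83


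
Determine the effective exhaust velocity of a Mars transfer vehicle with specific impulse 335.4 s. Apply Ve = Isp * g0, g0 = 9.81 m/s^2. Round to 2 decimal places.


Step 1: Ve = Isp * g0 = 335.4 * 9.81
Step 2: Ve = 3290.27 m/s

3290.27


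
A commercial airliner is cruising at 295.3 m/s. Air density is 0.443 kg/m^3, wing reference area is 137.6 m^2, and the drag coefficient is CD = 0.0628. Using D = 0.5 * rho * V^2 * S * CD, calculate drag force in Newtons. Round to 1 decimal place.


Step 1: Dynamic pressure q = 0.5 * 0.443 * 295.3^2 = 19315.2629 Pa
Step 2: Drag D = q * S * CD = 19315.2629 * 137.6 * 0.0628
Step 3: D = 166908.6 N

166908.6


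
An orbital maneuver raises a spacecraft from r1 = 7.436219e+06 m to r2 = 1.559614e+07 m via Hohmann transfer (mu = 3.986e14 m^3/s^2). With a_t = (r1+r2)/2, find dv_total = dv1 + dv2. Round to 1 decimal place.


Step 1: Transfer semi-major axis a_t = (7.436219e+06 + 1.559614e+07) / 2 = 1.151618e+07 m
Step 2: v1 (circular at r1) = sqrt(mu/r1) = 7321.37 m/s
Step 3: v_t1 = sqrt(mu*(2/r1 - 1/a_t)) = 8520.14 m/s
Step 4: dv1 = |8520.14 - 7321.37| = 1198.77 m/s
Step 5: v2 (circular at r2) = 5055.45 m/s, v_t2 = 4062.39 m/s
Step 6: dv2 = |5055.45 - 4062.39| = 993.06 m/s
Step 7: Total delta-v = 1198.77 + 993.06 = 2191.8 m/s

2191.8


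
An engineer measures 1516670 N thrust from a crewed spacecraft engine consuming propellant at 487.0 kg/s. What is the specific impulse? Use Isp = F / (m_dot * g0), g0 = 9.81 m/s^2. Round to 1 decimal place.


Step 1: m_dot * g0 = 487.0 * 9.81 = 4777.47
Step 2: Isp = 1516670 / 4777.47 = 317.5 s

317.5


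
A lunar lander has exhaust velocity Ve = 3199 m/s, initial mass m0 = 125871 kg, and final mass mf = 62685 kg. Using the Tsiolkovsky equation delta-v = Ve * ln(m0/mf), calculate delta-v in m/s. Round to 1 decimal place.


Step 1: Mass ratio m0/mf = 125871 / 62685 = 2.007992
Step 2: ln(2.007992) = 0.697135
Step 3: delta-v = 3199 * 0.697135 = 2230.1 m/s

2230.1


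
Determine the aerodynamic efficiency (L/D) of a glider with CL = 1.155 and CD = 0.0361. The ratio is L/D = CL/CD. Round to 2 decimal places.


Step 1: L/D = CL / CD = 1.155 / 0.0361
Step 2: L/D = 31.99

31.99


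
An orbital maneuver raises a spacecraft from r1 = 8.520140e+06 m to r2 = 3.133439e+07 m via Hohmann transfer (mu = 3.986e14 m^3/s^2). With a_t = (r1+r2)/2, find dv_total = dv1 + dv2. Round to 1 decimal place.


Step 1: Transfer semi-major axis a_t = (8.520140e+06 + 3.133439e+07) / 2 = 1.992726e+07 m
Step 2: v1 (circular at r1) = sqrt(mu/r1) = 6839.83 m/s
Step 3: v_t1 = sqrt(mu*(2/r1 - 1/a_t)) = 8576.93 m/s
Step 4: dv1 = |8576.93 - 6839.83| = 1737.1 m/s
Step 5: v2 (circular at r2) = 3566.63 m/s, v_t2 = 2332.16 m/s
Step 6: dv2 = |3566.63 - 2332.16| = 1234.47 m/s
Step 7: Total delta-v = 1737.1 + 1234.47 = 2971.6 m/s

2971.6


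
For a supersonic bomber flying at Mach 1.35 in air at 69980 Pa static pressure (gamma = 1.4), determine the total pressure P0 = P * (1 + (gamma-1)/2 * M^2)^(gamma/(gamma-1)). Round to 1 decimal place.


Step 1: (gamma-1)/2 * M^2 = 0.2 * 1.8225 = 0.3645
Step 2: 1 + 0.3645 = 1.3645
Step 3: Exponent gamma/(gamma-1) = 3.5
Step 4: P0 = 69980 * 1.3645^3.5 = 207673.6 Pa

207673.6


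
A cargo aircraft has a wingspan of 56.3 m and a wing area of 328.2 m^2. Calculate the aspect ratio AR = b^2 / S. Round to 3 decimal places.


Step 1: b^2 = 56.3^2 = 3169.69
Step 2: AR = 3169.69 / 328.2 = 9.658

9.658


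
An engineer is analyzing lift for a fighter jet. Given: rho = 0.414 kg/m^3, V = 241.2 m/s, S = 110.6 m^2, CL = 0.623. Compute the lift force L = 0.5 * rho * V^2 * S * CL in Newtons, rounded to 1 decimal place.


Step 1: Calculate dynamic pressure q = 0.5 * 0.414 * 241.2^2 = 0.5 * 0.414 * 58177.44 = 12042.7301 Pa
Step 2: Multiply by wing area and lift coefficient: L = 12042.7301 * 110.6 * 0.623
Step 3: L = 1331925.9468 * 0.623 = 829789.9 N

829789.9


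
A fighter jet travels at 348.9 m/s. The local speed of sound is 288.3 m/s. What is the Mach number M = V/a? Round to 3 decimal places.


Step 1: M = V / a = 348.9 / 288.3
Step 2: M = 1.210

1.210


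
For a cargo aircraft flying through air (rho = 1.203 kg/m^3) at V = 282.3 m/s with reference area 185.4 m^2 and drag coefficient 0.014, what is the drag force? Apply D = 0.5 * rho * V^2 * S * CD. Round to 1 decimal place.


Step 1: Dynamic pressure q = 0.5 * 1.203 * 282.3^2 = 47935.5139 Pa
Step 2: Drag D = q * S * CD = 47935.5139 * 185.4 * 0.014
Step 3: D = 124421.4 N

124421.4


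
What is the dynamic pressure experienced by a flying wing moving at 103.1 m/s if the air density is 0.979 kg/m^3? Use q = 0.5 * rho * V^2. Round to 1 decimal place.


Step 1: V^2 = 103.1^2 = 10629.61
Step 2: q = 0.5 * 0.979 * 10629.61
Step 3: q = 5203.2 Pa

5203.2


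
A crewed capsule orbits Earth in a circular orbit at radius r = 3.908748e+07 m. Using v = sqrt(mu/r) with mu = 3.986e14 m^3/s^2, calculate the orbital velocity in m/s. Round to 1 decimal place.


Step 1: mu / r = 3.986e14 / 3.908748e+07 = 10197638.7324
Step 2: v = sqrt(10197638.7324) = 3193.4 m/s

3193.4


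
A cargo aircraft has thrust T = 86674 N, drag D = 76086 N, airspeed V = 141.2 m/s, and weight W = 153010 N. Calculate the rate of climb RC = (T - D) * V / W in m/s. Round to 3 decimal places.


Step 1: Excess thrust = T - D = 86674 - 76086 = 10588 N
Step 2: Excess power = 10588 * 141.2 = 1495025.6 W
Step 3: RC = 1495025.6 / 153010 = 9.771 m/s

9.771


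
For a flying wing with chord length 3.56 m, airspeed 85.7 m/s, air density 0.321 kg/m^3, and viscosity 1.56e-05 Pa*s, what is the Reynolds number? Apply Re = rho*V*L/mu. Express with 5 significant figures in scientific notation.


Step 1: Numerator = rho * V * L = 0.321 * 85.7 * 3.56 = 97.934532
Step 2: Re = 97.934532 / 1.56e-05
Step 3: Re = 6.2779e+06

6.2779e+06


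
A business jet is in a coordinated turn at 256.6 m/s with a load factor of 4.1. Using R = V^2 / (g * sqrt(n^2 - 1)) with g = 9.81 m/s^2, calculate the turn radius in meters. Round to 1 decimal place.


Step 1: V^2 = 256.6^2 = 65843.56
Step 2: n^2 - 1 = 4.1^2 - 1 = 15.81
Step 3: sqrt(15.81) = 3.976179
Step 4: R = 65843.56 / (9.81 * 3.976179) = 1688.0 m

1688.0


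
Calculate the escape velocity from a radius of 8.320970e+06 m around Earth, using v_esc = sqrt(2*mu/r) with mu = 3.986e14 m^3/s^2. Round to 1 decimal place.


Step 1: 2*mu/r = 2 * 3.986e14 / 8.320970e+06 = 95806137.9863
Step 2: v_esc = sqrt(95806137.9863) = 9788.1 m/s

9788.1


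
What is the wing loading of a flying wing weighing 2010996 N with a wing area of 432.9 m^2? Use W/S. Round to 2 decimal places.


Step 1: Wing loading = W / S = 2010996 / 432.9
Step 2: Wing loading = 4645.41 N/m^2

4645.41


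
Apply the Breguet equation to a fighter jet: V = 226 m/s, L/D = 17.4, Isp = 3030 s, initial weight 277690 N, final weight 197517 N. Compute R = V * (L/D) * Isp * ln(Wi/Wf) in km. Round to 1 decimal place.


Step 1: Coefficient = V * (L/D) * Isp = 226 * 17.4 * 3030 = 11915172.0 m
Step 2: Wi/Wf = 277690 / 197517 = 1.405904
Step 3: ln(1.405904) = 0.340681
Step 4: R = 11915172.0 * 0.340681 = 4059269.5 m = 4059.3 km

4059.3


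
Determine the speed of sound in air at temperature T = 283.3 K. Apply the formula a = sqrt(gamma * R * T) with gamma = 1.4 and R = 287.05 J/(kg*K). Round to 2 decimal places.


Step 1: gamma * R * T = 1.4 * 287.05 * 283.3 = 113849.771
Step 2: a = sqrt(113849.771) = 337.42 m/s

337.42


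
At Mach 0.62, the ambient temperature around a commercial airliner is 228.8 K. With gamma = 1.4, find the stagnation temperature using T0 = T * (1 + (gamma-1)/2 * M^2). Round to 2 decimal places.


Step 1: (gamma-1)/2 = 0.2
Step 2: M^2 = 0.3844
Step 3: 1 + 0.2 * 0.3844 = 1.07688
Step 4: T0 = 228.8 * 1.07688 = 246.39 K

246.39


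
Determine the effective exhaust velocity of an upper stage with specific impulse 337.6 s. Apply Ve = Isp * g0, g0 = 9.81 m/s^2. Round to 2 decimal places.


Step 1: Ve = Isp * g0 = 337.6 * 9.81
Step 2: Ve = 3311.86 m/s

3311.86


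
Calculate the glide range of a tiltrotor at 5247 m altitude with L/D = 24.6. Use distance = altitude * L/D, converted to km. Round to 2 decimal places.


Step 1: Glide distance = altitude * L/D = 5247 * 24.6 = 129076.2 m
Step 2: Convert to km: 129076.2 / 1000 = 129.08 km

129.08


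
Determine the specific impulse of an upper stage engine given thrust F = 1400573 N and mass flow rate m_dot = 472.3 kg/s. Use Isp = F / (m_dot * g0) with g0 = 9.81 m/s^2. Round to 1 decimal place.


Step 1: m_dot * g0 = 472.3 * 9.81 = 4633.26
Step 2: Isp = 1400573 / 4633.26 = 302.3 s

302.3


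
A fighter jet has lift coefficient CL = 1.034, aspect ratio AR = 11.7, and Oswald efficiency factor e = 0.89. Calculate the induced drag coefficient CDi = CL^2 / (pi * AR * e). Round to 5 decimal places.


Step 1: CL^2 = 1.034^2 = 1.069156
Step 2: pi * AR * e = 3.14159 * 11.7 * 0.89 = 32.713404
Step 3: CDi = 1.069156 / 32.713404 = 0.03268

0.03268


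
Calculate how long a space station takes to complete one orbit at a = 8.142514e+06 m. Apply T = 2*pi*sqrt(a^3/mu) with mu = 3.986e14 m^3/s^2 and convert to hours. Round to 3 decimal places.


Step 1: a^3 / mu = 5.398530e+20 / 3.986e14 = 1.354373e+06
Step 2: sqrt(1.354373e+06) = 1163.7753 s
Step 3: T = 2*pi * 1163.7753 = 7312.22 s
Step 4: T in hours = 7312.22 / 3600 = 2.031 hours

2.031


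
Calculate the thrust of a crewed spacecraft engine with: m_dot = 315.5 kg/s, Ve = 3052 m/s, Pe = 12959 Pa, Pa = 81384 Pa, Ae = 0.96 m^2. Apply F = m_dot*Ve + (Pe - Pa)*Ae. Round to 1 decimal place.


Step 1: Momentum thrust = m_dot * Ve = 315.5 * 3052 = 962906.0 N
Step 2: Pressure thrust = (Pe - Pa) * Ae = (12959 - 81384) * 0.96 = -65688.00 N
Step 3: Total thrust F = 962906.0 + -65688.00 = 897218.0 N

897218.0


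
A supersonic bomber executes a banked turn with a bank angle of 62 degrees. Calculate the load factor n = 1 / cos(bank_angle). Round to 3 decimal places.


Step 1: Convert 62 degrees to radians = 1.082104
Step 2: cos(62 deg) = 0.469472
Step 3: n = 1 / 0.469472 = 2.130

2.130


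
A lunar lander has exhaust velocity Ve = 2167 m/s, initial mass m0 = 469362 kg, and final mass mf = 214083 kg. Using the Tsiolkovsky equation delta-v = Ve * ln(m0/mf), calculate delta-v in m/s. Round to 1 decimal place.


Step 1: Mass ratio m0/mf = 469362 / 214083 = 2.19243
Step 2: ln(2.19243) = 0.785011
Step 3: delta-v = 2167 * 0.785011 = 1701.1 m/s

1701.1


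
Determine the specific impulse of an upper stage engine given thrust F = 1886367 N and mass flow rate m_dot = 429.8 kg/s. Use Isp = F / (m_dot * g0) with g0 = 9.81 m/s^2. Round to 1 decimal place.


Step 1: m_dot * g0 = 429.8 * 9.81 = 4216.34
Step 2: Isp = 1886367 / 4216.34 = 447.4 s

447.4


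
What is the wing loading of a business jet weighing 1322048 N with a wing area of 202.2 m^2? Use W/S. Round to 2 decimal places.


Step 1: Wing loading = W / S = 1322048 / 202.2
Step 2: Wing loading = 6538.32 N/m^2

6538.32


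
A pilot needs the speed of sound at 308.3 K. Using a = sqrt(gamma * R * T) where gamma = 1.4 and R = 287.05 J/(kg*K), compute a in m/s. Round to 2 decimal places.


Step 1: gamma * R * T = 1.4 * 287.05 * 308.3 = 123896.521
Step 2: a = sqrt(123896.521) = 351.99 m/s

351.99


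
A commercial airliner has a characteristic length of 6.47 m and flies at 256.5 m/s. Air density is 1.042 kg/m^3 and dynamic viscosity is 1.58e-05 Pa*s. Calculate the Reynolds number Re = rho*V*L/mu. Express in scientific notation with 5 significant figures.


Step 1: Numerator = rho * V * L = 1.042 * 256.5 * 6.47 = 1729.25631
Step 2: Re = 1729.25631 / 1.58e-05
Step 3: Re = 1.0945e+08

1.0945e+08


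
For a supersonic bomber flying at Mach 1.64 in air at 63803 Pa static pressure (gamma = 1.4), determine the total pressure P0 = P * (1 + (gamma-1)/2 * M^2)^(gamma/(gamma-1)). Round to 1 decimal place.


Step 1: (gamma-1)/2 * M^2 = 0.2 * 2.6896 = 0.53792
Step 2: 1 + 0.53792 = 1.53792
Step 3: Exponent gamma/(gamma-1) = 3.5
Step 4: P0 = 63803 * 1.53792^3.5 = 287812.2 Pa

287812.2


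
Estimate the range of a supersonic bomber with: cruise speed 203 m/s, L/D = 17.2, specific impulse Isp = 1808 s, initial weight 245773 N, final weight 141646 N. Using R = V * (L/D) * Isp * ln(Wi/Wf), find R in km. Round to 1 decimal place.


Step 1: Coefficient = V * (L/D) * Isp = 203 * 17.2 * 1808 = 6312812.8 m
Step 2: Wi/Wf = 245773 / 141646 = 1.735121
Step 3: ln(1.735121) = 0.551077
Step 4: R = 6312812.8 * 0.551077 = 3478848.2 m = 3478.8 km

3478.8


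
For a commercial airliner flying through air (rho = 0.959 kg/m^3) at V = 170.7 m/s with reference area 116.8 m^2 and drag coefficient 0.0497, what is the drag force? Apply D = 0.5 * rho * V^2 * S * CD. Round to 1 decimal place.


Step 1: Dynamic pressure q = 0.5 * 0.959 * 170.7^2 = 13971.906 Pa
Step 2: Drag D = q * S * CD = 13971.906 * 116.8 * 0.0497
Step 3: D = 81106.4 N

81106.4


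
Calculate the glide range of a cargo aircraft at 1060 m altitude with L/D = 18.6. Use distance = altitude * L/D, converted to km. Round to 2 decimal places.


Step 1: Glide distance = altitude * L/D = 1060 * 18.6 = 19716.0 m
Step 2: Convert to km: 19716.0 / 1000 = 19.72 km

19.72


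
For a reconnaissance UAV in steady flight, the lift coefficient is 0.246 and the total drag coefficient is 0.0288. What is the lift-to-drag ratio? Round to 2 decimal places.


Step 1: L/D = CL / CD = 0.246 / 0.0288
Step 2: L/D = 8.54

8.54


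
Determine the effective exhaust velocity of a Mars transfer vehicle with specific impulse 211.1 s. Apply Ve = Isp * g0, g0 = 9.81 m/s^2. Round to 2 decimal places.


Step 1: Ve = Isp * g0 = 211.1 * 9.81
Step 2: Ve = 2070.89 m/s

2070.89


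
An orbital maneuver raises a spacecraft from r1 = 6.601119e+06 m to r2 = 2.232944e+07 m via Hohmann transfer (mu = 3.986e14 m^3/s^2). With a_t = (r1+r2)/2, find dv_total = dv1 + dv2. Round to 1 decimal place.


Step 1: Transfer semi-major axis a_t = (6.601119e+06 + 2.232944e+07) / 2 = 1.446528e+07 m
Step 2: v1 (circular at r1) = sqrt(mu/r1) = 7770.7 m/s
Step 3: v_t1 = sqrt(mu*(2/r1 - 1/a_t)) = 9654.62 m/s
Step 4: dv1 = |9654.62 - 7770.7| = 1883.93 m/s
Step 5: v2 (circular at r2) = 4225.03 m/s, v_t2 = 2854.14 m/s
Step 6: dv2 = |4225.03 - 2854.14| = 1370.89 m/s
Step 7: Total delta-v = 1883.93 + 1370.89 = 3254.8 m/s

3254.8


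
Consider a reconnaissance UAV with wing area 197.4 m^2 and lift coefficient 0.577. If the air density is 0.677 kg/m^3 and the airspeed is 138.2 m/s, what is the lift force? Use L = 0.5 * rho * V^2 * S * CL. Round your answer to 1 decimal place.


Step 1: Calculate dynamic pressure q = 0.5 * 0.677 * 138.2^2 = 0.5 * 0.677 * 19099.24 = 6465.0927 Pa
Step 2: Multiply by wing area and lift coefficient: L = 6465.0927 * 197.4 * 0.577
Step 3: L = 1276209.3069 * 0.577 = 736372.8 N

736372.8


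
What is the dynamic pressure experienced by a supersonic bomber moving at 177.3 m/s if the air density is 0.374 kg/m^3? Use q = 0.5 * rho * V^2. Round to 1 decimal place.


Step 1: V^2 = 177.3^2 = 31435.29
Step 2: q = 0.5 * 0.374 * 31435.29
Step 3: q = 5878.4 Pa

5878.4


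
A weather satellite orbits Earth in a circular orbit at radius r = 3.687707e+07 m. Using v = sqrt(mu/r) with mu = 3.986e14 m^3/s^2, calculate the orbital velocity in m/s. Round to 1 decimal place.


Step 1: mu / r = 3.986e14 / 3.687707e+07 = 10808884.7623
Step 2: v = sqrt(10808884.7623) = 3287.7 m/s

3287.7


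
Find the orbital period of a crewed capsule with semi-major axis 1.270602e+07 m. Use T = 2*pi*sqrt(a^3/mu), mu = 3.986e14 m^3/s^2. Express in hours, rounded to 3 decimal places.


Step 1: a^3 / mu = 2.051297e+21 / 3.986e14 = 5.146255e+06
Step 2: sqrt(5.146255e+06) = 2268.5359 s
Step 3: T = 2*pi * 2268.5359 = 14253.63 s
Step 4: T in hours = 14253.63 / 3600 = 3.959 hours

3.959


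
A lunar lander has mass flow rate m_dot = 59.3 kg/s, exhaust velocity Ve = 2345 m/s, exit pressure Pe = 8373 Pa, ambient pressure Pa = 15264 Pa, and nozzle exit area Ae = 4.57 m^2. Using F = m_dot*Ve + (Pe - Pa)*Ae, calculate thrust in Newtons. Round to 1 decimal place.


Step 1: Momentum thrust = m_dot * Ve = 59.3 * 2345 = 139058.5 N
Step 2: Pressure thrust = (Pe - Pa) * Ae = (8373 - 15264) * 4.57 = -31491.87 N
Step 3: Total thrust F = 139058.5 + -31491.87 = 107566.6 N

107566.6


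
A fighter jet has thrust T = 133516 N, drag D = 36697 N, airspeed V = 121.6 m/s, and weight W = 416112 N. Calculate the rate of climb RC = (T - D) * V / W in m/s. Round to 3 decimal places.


Step 1: Excess thrust = T - D = 133516 - 36697 = 96819 N
Step 2: Excess power = 96819 * 121.6 = 11773190.4 W
Step 3: RC = 11773190.4 / 416112 = 28.293 m/s

28.293


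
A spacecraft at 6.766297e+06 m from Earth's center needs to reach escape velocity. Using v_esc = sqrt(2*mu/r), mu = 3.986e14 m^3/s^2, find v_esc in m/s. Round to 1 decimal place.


Step 1: 2*mu/r = 2 * 3.986e14 / 6.766297e+06 = 117819244.4109
Step 2: v_esc = sqrt(117819244.4109) = 10854.5 m/s

10854.5


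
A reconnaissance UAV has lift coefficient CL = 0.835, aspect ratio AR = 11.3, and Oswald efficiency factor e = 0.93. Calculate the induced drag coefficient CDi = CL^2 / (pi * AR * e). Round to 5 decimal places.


Step 1: CL^2 = 0.835^2 = 0.697225
Step 2: pi * AR * e = 3.14159 * 11.3 * 0.93 = 33.014997
Step 3: CDi = 0.697225 / 33.014997 = 0.02112

0.02112


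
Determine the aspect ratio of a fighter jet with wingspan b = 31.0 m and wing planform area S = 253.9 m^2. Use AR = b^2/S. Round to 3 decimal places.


Step 1: b^2 = 31.0^2 = 961.0
Step 2: AR = 961.0 / 253.9 = 3.785

3.785


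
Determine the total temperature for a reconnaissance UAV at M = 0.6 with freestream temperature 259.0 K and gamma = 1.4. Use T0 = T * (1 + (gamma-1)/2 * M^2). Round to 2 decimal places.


Step 1: (gamma-1)/2 = 0.2
Step 2: M^2 = 0.36
Step 3: 1 + 0.2 * 0.36 = 1.072
Step 4: T0 = 259.0 * 1.072 = 277.65 K

277.65


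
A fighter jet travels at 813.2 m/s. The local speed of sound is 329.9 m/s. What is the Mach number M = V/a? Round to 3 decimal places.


Step 1: M = V / a = 813.2 / 329.9
Step 2: M = 2.465

2.465


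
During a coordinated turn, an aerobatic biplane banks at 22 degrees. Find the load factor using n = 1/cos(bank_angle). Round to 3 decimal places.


Step 1: Convert 22 degrees to radians = 0.383972
Step 2: cos(22 deg) = 0.927184
Step 3: n = 1 / 0.927184 = 1.079

1.079


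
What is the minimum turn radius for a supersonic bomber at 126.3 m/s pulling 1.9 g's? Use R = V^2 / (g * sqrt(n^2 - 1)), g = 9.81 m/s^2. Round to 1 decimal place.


Step 1: V^2 = 126.3^2 = 15951.69
Step 2: n^2 - 1 = 1.9^2 - 1 = 2.61
Step 3: sqrt(2.61) = 1.615549
Step 4: R = 15951.69 / (9.81 * 1.615549) = 1006.5 m

1006.5


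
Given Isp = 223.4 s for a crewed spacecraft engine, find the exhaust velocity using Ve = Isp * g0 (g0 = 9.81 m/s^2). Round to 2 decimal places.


Step 1: Ve = Isp * g0 = 223.4 * 9.81
Step 2: Ve = 2191.55 m/s

2191.55


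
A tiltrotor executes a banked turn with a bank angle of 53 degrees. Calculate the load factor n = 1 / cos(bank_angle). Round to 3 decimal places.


Step 1: Convert 53 degrees to radians = 0.925025
Step 2: cos(53 deg) = 0.601815
Step 3: n = 1 / 0.601815 = 1.662

1.662


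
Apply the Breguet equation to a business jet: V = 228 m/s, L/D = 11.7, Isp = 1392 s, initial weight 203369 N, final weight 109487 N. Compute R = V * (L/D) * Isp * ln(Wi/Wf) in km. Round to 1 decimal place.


Step 1: Coefficient = V * (L/D) * Isp = 228 * 11.7 * 1392 = 3713299.2 m
Step 2: Wi/Wf = 203369 / 109487 = 1.857472
Step 3: ln(1.857472) = 0.619216
Step 4: R = 3713299.2 * 0.619216 = 2299335.2 m = 2299.3 km

2299.3
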